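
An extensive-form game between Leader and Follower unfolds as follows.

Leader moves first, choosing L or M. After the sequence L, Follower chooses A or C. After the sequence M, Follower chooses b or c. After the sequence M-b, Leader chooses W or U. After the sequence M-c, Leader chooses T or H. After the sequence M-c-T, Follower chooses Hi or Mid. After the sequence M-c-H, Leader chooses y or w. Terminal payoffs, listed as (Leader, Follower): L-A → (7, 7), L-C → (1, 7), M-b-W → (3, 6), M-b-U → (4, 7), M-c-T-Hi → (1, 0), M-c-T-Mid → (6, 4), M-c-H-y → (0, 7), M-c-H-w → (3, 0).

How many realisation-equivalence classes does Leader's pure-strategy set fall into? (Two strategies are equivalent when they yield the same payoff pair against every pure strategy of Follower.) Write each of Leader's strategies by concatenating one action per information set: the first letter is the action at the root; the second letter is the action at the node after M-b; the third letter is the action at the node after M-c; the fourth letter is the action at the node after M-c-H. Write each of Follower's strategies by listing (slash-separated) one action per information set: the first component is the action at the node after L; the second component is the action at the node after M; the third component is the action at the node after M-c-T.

7

Leader has 16 pure strategies: LWTy, LWTw, LWHy, LWHw, LUTy, LUTw, LUHy, LUHw, MWTy, MWTw, MWHy, MWHw, MUTy, MUTw, MUHy, MUHw. Columns: A/b/Hi, A/b/Mid, A/c/Hi, A/c/Mid, C/b/Hi, C/b/Mid, C/c/Hi, C/c/Mid.
{LWTy, LWTw, LWHy, LWHw, LUTy, LUTw, LUHy, LUHw} → row (7,7) (7,7) (7,7) (7,7) (1,7) (1,7) (1,7) (1,7)
{MWTy, MWTw} → row (3,6) (3,6) (1,0) (6,4) (3,6) (3,6) (1,0) (6,4)
{MWHy} → row (3,6) (3,6) (0,7) (0,7) (3,6) (3,6) (0,7) (0,7)
{MWHw} → row (3,6) (3,6) (3,0) (3,0) (3,6) (3,6) (3,0) (3,0)
{MUTy, MUTw} → row (4,7) (4,7) (1,0) (6,4) (4,7) (4,7) (1,0) (6,4)
{MUHy} → row (4,7) (4,7) (0,7) (0,7) (4,7) (4,7) (0,7) (0,7)
{MUHw} → row (4,7) (4,7) (3,0) (3,0) (4,7) (4,7) (3,0) (3,0)
That's 7 distinct rows out of 16 strategies.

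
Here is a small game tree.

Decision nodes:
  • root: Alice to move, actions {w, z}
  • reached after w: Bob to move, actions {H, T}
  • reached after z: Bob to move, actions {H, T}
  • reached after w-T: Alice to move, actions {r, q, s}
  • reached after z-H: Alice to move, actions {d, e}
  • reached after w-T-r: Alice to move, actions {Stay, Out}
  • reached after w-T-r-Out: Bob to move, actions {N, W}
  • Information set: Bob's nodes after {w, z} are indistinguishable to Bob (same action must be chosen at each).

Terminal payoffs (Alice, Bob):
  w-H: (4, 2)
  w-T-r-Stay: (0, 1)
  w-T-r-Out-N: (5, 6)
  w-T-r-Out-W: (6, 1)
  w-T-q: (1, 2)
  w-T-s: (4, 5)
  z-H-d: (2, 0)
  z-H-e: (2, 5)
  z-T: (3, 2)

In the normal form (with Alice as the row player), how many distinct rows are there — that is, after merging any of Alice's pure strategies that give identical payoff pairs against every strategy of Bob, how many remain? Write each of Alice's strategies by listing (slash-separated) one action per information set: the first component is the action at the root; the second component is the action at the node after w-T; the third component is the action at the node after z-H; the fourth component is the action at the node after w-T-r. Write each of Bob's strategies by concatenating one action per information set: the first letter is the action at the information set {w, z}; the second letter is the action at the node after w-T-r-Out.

6

Alice has 24 pure strategies: w/r/d/Stay, w/r/d/Out, w/r/e/Stay, w/r/e/Out, w/q/d/Stay, w/q/d/Out, w/q/e/Stay, w/q/e/Out, w/s/d/Stay, w/s/d/Out, w/s/e/Stay, w/s/e/Out, z/r/d/Stay, z/r/d/Out, z/r/e/Stay, z/r/e/Out, z/q/d/Stay, z/q/d/Out, z/q/e/Stay, z/q/e/Out, z/s/d/Stay, z/s/d/Out, z/s/e/Stay, z/s/e/Out. Columns: HN, HW, TN, TW.
{w/r/d/Stay, w/r/e/Stay} → row (4,2) (4,2) (0,1) (0,1)
{w/r/d/Out, w/r/e/Out} → row (4,2) (4,2) (5,6) (6,1)
{w/q/d/Stay, w/q/d/Out, w/q/e/Stay, w/q/e/Out} → row (4,2) (4,2) (1,2) (1,2)
{w/s/d/Stay, w/s/d/Out, w/s/e/Stay, w/s/e/Out} → row (4,2) (4,2) (4,5) (4,5)
{z/r/d/Stay, z/r/d/Out, z/q/d/Stay, z/q/d/Out, z/s/d/Stay, z/s/d/Out} → row (2,0) (2,0) (3,2) (3,2)
{z/r/e/Stay, z/r/e/Out, z/q/e/Stay, z/q/e/Out, z/s/e/Stay, z/s/e/Out} → row (2,5) (2,5) (3,2) (3,2)
That's 6 distinct rows out of 24 strategies.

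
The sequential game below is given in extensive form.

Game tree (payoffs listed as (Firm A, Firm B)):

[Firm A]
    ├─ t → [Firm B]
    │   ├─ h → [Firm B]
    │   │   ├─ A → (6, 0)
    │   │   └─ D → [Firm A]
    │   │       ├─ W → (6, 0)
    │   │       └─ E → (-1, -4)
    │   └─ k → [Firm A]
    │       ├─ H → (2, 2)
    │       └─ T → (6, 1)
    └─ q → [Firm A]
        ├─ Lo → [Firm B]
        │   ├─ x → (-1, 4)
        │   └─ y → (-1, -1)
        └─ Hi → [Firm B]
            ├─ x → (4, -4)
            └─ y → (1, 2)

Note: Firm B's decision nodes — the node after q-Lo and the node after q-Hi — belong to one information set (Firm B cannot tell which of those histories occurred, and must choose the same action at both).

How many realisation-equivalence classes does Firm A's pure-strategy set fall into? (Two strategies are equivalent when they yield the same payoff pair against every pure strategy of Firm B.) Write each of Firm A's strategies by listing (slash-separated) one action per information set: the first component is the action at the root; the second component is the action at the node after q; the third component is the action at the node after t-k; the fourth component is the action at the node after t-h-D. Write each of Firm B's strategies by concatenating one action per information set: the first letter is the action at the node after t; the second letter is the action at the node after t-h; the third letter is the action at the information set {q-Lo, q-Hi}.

Firm A has 16 pure strategies: t/Lo/H/W, t/Lo/H/E, t/Lo/T/W, t/Lo/T/E, t/Hi/H/W, t/Hi/H/E, t/Hi/T/W, t/Hi/T/E, q/Lo/H/W, q/Lo/H/E, q/Lo/T/W, q/Lo/T/E, q/Hi/H/W, q/Hi/H/E, q/Hi/T/W, q/Hi/T/E. Columns: hAx, hAy, hDx, hDy, kAx, kAy, kDx, kDy.
{t/Lo/H/W, t/Hi/H/W} → row (6,0) (6,0) (6,0) (6,0) (2,2) (2,2) (2,2) (2,2)
{t/Lo/H/E, t/Hi/H/E} → row (6,0) (6,0) (-1,-4) (-1,-4) (2,2) (2,2) (2,2) (2,2)
{t/Lo/T/W, t/Hi/T/W} → row (6,0) (6,0) (6,0) (6,0) (6,1) (6,1) (6,1) (6,1)
{t/Lo/T/E, t/Hi/T/E} → row (6,0) (6,0) (-1,-4) (-1,-4) (6,1) (6,1) (6,1) (6,1)
{q/Lo/H/W, q/Lo/H/E, q/Lo/T/W, q/Lo/T/E} → row (-1,4) (-1,-1) (-1,4) (-1,-1) (-1,4) (-1,-1) (-1,4) (-1,-1)
{q/Hi/H/W, q/Hi/H/E, q/Hi/T/W, q/Hi/T/E} → row (4,-4) (1,2) (4,-4) (1,2) (4,-4) (1,2) (4,-4) (1,2)
That's 6 distinct rows out of 16 strategies.

6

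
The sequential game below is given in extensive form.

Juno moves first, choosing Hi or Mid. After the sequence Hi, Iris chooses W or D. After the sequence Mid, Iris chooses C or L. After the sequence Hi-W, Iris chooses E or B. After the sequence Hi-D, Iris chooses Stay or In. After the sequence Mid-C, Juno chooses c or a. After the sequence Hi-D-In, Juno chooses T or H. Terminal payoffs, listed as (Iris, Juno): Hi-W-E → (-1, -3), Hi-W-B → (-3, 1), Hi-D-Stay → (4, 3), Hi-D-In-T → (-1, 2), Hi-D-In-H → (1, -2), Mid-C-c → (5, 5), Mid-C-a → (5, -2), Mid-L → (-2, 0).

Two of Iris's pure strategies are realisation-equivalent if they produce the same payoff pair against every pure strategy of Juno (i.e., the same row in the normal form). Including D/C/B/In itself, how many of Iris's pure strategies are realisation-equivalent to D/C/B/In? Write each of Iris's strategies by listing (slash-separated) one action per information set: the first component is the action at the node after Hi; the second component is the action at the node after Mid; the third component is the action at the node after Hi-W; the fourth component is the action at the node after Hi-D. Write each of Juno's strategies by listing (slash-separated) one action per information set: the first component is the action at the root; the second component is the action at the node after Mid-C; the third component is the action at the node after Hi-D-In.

2

Row for D/C/B/In (columns Hi/c/T, Hi/c/H, Hi/a/T, Hi/a/H, Mid/c/T, Mid/c/H, Mid/a/T, Mid/a/H): (-1,2) (1,-2) (-1,2) (1,-2) (5,5) (5,5) (5,-2) (5,-2).
Under D/C/B/In, Iris's choice at the node after Hi-W can never be reached regardless of what Juno does, so varying those choices leaves every outcome unchanged.
Holding the reachable choices fixed and varying the unreachable one freely already gives 2 equivalent strategies.
No other strategy reproduces this row, so those 2 are the full class: D/C/E/In, D/C/B/In.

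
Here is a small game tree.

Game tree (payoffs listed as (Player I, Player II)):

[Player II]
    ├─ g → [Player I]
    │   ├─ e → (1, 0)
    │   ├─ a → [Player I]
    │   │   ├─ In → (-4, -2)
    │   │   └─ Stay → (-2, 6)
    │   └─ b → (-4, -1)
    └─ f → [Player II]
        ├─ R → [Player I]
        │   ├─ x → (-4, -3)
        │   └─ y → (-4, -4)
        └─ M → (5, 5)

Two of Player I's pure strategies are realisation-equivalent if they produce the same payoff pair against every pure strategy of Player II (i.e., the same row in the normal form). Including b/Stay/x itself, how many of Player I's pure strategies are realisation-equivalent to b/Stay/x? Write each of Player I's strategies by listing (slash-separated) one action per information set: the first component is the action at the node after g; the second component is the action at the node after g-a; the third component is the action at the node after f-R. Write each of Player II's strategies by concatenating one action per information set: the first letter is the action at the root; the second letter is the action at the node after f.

Row for b/Stay/x (columns gR, gM, fR, fM): (-4,-1) (-4,-1) (-4,-3) (5,5).
Under b/Stay/x, Player I's choice at the node after g-a can never be reached regardless of what Player II does, so varying those choices leaves every outcome unchanged.
Holding the reachable choices fixed and varying the unreachable one freely already gives 2 equivalent strategies.
No other strategy reproduces this row, so those 2 are the full class: b/In/x, b/Stay/x.

2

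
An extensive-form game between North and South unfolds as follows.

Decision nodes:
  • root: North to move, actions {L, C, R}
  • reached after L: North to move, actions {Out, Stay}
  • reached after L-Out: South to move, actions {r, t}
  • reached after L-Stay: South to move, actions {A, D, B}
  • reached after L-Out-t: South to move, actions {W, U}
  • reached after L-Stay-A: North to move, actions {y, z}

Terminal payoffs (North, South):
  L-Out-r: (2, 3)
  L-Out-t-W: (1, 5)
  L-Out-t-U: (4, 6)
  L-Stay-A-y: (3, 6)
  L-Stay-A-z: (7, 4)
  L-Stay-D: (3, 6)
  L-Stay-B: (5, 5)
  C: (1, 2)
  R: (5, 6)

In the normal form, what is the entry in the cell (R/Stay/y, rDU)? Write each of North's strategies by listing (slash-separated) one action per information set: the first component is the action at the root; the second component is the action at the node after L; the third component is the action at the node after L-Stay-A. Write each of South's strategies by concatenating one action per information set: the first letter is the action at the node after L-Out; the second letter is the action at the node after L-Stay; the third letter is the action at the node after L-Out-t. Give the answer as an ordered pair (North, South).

(5, 6)

Trace the play path from the root:
  North plays R
→ terminal payoff (5, 6).
(North's choice at the node after L is never reached on this path, so it doesn't affect the outcome.)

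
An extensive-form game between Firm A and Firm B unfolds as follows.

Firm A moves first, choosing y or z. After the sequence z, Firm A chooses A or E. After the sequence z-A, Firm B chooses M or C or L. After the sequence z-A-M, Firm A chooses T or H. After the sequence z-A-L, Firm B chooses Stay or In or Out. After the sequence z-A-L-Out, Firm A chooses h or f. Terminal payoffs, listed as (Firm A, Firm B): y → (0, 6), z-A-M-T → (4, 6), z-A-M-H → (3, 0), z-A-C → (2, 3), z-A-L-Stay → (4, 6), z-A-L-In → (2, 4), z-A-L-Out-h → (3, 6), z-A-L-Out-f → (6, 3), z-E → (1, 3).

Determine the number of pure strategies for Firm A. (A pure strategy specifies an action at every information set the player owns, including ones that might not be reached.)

Firm A owns the root with actions {y, z} — two choices.
Firm A owns the node after z with actions {A, E} — two choices.
Firm A owns the node after z-A-M with actions {T, H} — two choices.
Firm A owns the node after z-A-L-Out with actions {h, f} — two choices.
A pure strategy fixes one action at each information set independently, so the count is the product 2 × 2 × 2 × 2 = 16.

16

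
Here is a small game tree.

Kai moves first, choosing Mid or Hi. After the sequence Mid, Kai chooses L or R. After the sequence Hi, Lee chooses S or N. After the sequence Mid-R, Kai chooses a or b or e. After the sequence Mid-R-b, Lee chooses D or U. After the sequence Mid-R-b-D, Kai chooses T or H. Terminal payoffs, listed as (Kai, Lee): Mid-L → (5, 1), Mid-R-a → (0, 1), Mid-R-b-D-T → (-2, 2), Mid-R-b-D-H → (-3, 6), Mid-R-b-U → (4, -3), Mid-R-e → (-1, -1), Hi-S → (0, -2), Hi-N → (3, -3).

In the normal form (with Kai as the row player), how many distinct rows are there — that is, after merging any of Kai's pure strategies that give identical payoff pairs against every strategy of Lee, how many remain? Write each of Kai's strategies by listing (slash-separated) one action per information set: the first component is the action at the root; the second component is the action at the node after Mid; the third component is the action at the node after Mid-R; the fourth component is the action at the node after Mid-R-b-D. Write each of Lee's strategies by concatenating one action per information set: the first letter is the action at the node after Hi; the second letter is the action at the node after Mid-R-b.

6

Kai has 24 pure strategies: Mid/L/a/T, Mid/L/a/H, Mid/L/b/T, Mid/L/b/H, Mid/L/e/T, Mid/L/e/H, Mid/R/a/T, Mid/R/a/H, Mid/R/b/T, Mid/R/b/H, Mid/R/e/T, Mid/R/e/H, Hi/L/a/T, Hi/L/a/H, Hi/L/b/T, Hi/L/b/H, Hi/L/e/T, Hi/L/e/H, Hi/R/a/T, Hi/R/a/H, Hi/R/b/T, Hi/R/b/H, Hi/R/e/T, Hi/R/e/H. Columns: SD, SU, ND, NU.
{Mid/L/a/T, Mid/L/a/H, Mid/L/b/T, Mid/L/b/H, Mid/L/e/T, Mid/L/e/H} → row (5,1) (5,1) (5,1) (5,1)
{Mid/R/a/T, Mid/R/a/H} → row (0,1) (0,1) (0,1) (0,1)
{Mid/R/b/T} → row (-2,2) (4,-3) (-2,2) (4,-3)
{Mid/R/b/H} → row (-3,6) (4,-3) (-3,6) (4,-3)
{Mid/R/e/T, Mid/R/e/H} → row (-1,-1) (-1,-1) (-1,-1) (-1,-1)
{Hi/L/a/T, Hi/L/a/H, Hi/L/b/T, Hi/L/b/H, Hi/L/e/T, Hi/L/e/H, Hi/R/a/T, Hi/R/a/H, Hi/R/b/T, Hi/R/b/H, Hi/R/e/T, Hi/R/e/H} → row (0,-2) (0,-2) (3,-3) (3,-3)
That's 6 distinct rows out of 24 strategies.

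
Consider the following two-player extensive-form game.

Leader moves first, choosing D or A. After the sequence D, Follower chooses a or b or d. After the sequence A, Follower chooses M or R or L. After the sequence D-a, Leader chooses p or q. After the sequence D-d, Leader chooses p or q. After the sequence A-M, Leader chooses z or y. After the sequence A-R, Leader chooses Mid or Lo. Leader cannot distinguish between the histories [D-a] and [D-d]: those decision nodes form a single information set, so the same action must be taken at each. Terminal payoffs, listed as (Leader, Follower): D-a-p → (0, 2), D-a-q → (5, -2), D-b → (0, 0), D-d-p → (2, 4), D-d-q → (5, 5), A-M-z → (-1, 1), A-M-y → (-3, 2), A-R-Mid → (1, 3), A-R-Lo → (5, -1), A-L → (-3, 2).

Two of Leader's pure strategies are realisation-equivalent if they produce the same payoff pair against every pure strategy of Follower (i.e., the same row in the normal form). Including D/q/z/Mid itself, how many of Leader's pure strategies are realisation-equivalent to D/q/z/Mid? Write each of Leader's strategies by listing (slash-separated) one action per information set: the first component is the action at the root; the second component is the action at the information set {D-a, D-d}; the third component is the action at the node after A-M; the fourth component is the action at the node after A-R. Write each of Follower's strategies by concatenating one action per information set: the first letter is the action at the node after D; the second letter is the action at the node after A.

Row for D/q/z/Mid (columns aM, aR, aL, bM, bR, bL, dM, dR, dL): (5,-2) (5,-2) (5,-2) (0,0) (0,0) (0,0) (5,5) (5,5) (5,5).
Under D/q/z/Mid, Leader's choice at the node after A-M and at the node after A-R can never be reached regardless of what Follower does, so varying those choices leaves every outcome unchanged.
Holding the reachable choices fixed and varying the unreachable ones freely already gives 2 × 2 = 4 equivalent strategies.
No other strategy reproduces this row, so those 4 are the full class: D/q/z/Mid, D/q/z/Lo, D/q/y/Mid, D/q/y/Lo.

4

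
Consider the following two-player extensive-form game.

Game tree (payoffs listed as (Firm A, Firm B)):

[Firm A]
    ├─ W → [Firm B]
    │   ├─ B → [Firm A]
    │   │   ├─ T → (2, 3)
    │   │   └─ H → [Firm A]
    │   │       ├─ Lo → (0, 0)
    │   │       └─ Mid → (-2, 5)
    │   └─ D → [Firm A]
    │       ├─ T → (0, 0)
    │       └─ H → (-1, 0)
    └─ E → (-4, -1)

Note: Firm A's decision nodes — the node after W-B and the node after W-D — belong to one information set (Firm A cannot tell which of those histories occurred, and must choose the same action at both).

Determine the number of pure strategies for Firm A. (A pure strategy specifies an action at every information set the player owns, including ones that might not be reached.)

Firm A owns the root with actions {W, E} — two choices.
Firm A owns the information set {W-B, W-D} with actions {T, H} — two choices.
Firm A owns the node after W-B-H with actions {Lo, Mid} — two choices.
A pure strategy fixes one action at each information set independently, so the count is the product 2 × 2 × 2 = 8.
(For reference, Firm B has 2 pure strategies, giving a 8×2 normal-form matrix.)

8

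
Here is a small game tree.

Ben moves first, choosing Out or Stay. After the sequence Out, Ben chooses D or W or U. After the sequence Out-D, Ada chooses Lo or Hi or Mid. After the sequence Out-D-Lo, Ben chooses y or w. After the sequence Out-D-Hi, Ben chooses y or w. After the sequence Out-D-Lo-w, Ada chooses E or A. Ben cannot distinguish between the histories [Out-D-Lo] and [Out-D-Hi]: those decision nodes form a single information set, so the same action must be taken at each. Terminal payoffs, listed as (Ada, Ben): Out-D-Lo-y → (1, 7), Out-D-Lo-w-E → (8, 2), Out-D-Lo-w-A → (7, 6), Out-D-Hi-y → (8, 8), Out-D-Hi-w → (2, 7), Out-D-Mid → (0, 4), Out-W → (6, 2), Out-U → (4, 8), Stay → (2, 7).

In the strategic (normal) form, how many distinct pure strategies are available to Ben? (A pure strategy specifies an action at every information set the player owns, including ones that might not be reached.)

12

Ben owns the root with actions {Out, Stay} — two choices.
Ben owns the node after Out with actions {D, W, U} — three choices.
Ben owns the information set {Out-D-Lo, Out-D-Hi} with actions {y, w} — two choices.
A pure strategy fixes one action at each information set independently, so the count is the product 2 × 3 × 2 = 12.
(For reference, Ada has 6 pure strategies, giving a 12×6 normal-form matrix.)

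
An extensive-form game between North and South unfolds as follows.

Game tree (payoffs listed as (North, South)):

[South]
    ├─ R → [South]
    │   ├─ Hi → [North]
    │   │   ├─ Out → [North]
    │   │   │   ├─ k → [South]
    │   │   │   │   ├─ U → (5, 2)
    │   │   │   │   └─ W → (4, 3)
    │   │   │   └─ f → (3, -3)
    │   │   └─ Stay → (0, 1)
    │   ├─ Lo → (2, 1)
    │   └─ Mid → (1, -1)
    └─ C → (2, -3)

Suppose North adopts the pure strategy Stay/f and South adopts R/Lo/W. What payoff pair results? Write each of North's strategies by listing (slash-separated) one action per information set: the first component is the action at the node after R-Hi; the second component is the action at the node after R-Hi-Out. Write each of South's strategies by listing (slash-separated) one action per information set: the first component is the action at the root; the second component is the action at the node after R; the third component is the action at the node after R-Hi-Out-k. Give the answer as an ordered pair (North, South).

Trace the play path from the root:
  South plays R
  South plays Lo at [R]
→ terminal payoff (2, 1).
(North's choice at the node after R-Hi is never reached on this path, so it doesn't affect the outcome.)

(2, 1)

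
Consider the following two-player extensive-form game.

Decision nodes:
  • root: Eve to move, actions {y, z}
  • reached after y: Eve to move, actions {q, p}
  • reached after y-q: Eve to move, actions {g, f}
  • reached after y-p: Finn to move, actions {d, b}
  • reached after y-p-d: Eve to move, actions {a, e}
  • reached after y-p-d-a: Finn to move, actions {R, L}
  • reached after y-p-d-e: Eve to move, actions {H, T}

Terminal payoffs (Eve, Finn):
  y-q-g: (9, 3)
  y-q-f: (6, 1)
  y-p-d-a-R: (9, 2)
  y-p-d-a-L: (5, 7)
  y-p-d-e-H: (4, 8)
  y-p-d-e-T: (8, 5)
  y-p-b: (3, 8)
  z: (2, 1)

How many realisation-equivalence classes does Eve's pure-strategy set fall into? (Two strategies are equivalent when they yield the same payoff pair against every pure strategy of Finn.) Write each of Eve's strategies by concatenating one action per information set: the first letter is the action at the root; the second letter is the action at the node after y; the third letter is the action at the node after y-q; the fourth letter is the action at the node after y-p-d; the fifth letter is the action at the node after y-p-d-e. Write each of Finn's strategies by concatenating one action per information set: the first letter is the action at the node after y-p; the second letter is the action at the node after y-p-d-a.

6

Eve has 32 pure strategies: yqgaH, yqgaT, yqgeH, yqgeT, yqfaH, yqfaT, yqfeH, yqfeT, ypgaH, ypgaT, ypgeH, ypgeT, ypfaH, ypfaT, ypfeH, ypfeT, zqgaH, zqgaT, zqgeH, zqgeT, zqfaH, zqfaT, zqfeH, zqfeT, zpgaH, zpgaT, zpgeH, zpgeT, zpfaH, zpfaT, zpfeH, zpfeT. Columns: dR, dL, bR, bL.
{yqgaH, yqgaT, yqgeH, yqgeT} → row (9,3) (9,3) (9,3) (9,3)
{yqfaH, yqfaT, yqfeH, yqfeT} → row (6,1) (6,1) (6,1) (6,1)
{ypgaH, ypgaT, ypfaH, ypfaT} → row (9,2) (5,7) (3,8) (3,8)
{ypgeH, ypfeH} → row (4,8) (4,8) (3,8) (3,8)
{ypgeT, ypfeT} → row (8,5) (8,5) (3,8) (3,8)
{zqgaH, zqgaT, zqgeH, zqgeT, zqfaH, zqfaT, zqfeH, zqfeT, zpgaH, zpgaT, zpgeH, zpgeT, zpfaH, zpfaT, zpfeH, zpfeT} → row (2,1) (2,1) (2,1) (2,1)
That's 6 distinct rows out of 32 strategies.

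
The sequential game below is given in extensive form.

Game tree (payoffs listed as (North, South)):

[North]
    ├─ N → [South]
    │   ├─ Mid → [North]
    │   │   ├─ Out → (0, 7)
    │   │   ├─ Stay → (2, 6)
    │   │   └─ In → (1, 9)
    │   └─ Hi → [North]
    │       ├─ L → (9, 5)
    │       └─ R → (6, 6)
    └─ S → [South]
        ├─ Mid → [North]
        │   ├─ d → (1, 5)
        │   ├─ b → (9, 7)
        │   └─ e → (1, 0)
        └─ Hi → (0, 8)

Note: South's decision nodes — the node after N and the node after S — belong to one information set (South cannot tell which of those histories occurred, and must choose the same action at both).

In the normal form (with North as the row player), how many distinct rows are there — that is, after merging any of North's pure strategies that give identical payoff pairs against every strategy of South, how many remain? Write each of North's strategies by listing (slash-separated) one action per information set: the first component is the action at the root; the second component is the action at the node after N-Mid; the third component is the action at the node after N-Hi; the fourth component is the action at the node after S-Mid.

North has 36 pure strategies: N/Out/L/d, N/Out/L/b, N/Out/L/e, N/Out/R/d, N/Out/R/b, N/Out/R/e, N/Stay/L/d, N/Stay/L/b, N/Stay/L/e, N/Stay/R/d, N/Stay/R/b, N/Stay/R/e, N/In/L/d, N/In/L/b, N/In/L/e, N/In/R/d, N/In/R/b, N/In/R/e, S/Out/L/d, S/Out/L/b, S/Out/L/e, S/Out/R/d, S/Out/R/b, S/Out/R/e, S/Stay/L/d, S/Stay/L/b, S/Stay/L/e, S/Stay/R/d, S/Stay/R/b, S/Stay/R/e, S/In/L/d, S/In/L/b, S/In/L/e, S/In/R/d, S/In/R/b, S/In/R/e. Columns: Mid, Hi.
{N/Out/L/d, N/Out/L/b, N/Out/L/e} → row (0,7) (9,5)
{N/Out/R/d, N/Out/R/b, N/Out/R/e} → row (0,7) (6,6)
{N/Stay/L/d, N/Stay/L/b, N/Stay/L/e} → row (2,6) (9,5)
{N/Stay/R/d, N/Stay/R/b, N/Stay/R/e} → row (2,6) (6,6)
{N/In/L/d, N/In/L/b, N/In/L/e} → row (1,9) (9,5)
{N/In/R/d, N/In/R/b, N/In/R/e} → row (1,9) (6,6)
{S/Out/L/d, S/Out/R/d, S/Stay/L/d, S/Stay/R/d, S/In/L/d, S/In/R/d} → row (1,5) (0,8)
{S/Out/L/b, S/Out/R/b, S/Stay/L/b, S/Stay/R/b, S/In/L/b, S/In/R/b} → row (9,7) (0,8)
{S/Out/L/e, S/Out/R/e, S/Stay/L/e, S/Stay/R/e, S/In/L/e, S/In/R/e} → row (1,0) (0,8)
That's 9 distinct rows out of 36 strategies.

9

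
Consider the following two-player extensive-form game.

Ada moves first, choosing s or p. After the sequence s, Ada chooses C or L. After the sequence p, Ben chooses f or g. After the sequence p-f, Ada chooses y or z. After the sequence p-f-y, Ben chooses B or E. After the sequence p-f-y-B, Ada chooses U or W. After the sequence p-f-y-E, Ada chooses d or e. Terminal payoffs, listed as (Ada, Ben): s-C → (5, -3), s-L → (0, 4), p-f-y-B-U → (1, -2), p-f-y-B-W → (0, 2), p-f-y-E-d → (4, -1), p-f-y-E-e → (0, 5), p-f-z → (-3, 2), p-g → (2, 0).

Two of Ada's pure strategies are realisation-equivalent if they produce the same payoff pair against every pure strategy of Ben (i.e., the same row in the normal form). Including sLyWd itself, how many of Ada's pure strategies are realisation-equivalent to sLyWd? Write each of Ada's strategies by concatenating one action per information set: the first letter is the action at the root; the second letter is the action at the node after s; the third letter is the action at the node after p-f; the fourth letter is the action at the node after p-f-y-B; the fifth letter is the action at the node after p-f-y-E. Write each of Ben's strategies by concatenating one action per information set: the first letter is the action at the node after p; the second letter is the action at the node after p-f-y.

Row for sLyWd (columns fB, fE, gB, gE): (0,4) (0,4) (0,4) (0,4).
Under sLyWd, Ada's choice at the node after p-f and at the node after p-f-y-B and at the node after p-f-y-E can never be reached regardless of what Ben does, so varying those choices leaves every outcome unchanged.
Holding the reachable choices fixed and varying the unreachable ones freely already gives 2 × 2 × 2 = 8 equivalent strategies.
No other strategy reproduces this row, so those 8 are the full class: sLyUd, sLyUe, sLyWd, sLyWe, sLzUd, sLzUe, sLzWd, sLzWe.

8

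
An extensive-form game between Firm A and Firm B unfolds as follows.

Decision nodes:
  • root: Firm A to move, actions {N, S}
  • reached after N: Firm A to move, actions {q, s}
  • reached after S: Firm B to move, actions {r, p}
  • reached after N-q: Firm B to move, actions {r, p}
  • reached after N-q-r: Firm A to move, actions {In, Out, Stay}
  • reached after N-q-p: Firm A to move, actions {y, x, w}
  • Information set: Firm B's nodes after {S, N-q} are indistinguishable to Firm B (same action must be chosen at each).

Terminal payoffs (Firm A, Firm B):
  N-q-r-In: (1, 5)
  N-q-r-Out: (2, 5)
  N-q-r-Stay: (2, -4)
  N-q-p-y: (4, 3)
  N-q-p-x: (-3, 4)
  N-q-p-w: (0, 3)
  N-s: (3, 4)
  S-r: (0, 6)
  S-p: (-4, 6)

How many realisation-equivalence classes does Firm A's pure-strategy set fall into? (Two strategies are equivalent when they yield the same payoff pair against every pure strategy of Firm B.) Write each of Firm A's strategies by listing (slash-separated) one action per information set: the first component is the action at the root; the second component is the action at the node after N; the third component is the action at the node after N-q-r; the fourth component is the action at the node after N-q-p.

11

Firm A has 36 pure strategies: N/q/In/y, N/q/In/x, N/q/In/w, N/q/Out/y, N/q/Out/x, N/q/Out/w, N/q/Stay/y, N/q/Stay/x, N/q/Stay/w, N/s/In/y, N/s/In/x, N/s/In/w, N/s/Out/y, N/s/Out/x, N/s/Out/w, N/s/Stay/y, N/s/Stay/x, N/s/Stay/w, S/q/In/y, S/q/In/x, S/q/In/w, S/q/Out/y, S/q/Out/x, S/q/Out/w, S/q/Stay/y, S/q/Stay/x, S/q/Stay/w, S/s/In/y, S/s/In/x, S/s/In/w, S/s/Out/y, S/s/Out/x, S/s/Out/w, S/s/Stay/y, S/s/Stay/x, S/s/Stay/w. Columns: r, p.
{N/q/In/y} → row (1,5) (4,3)
{N/q/In/x} → row (1,5) (-3,4)
{N/q/In/w} → row (1,5) (0,3)
{N/q/Out/y} → row (2,5) (4,3)
{N/q/Out/x} → row (2,5) (-3,4)
{N/q/Out/w} → row (2,5) (0,3)
{N/q/Stay/y} → row (2,-4) (4,3)
{N/q/Stay/x} → row (2,-4) (-3,4)
{N/q/Stay/w} → row (2,-4) (0,3)
{N/s/In/y, N/s/In/x, N/s/In/w, N/s/Out/y, N/s/Out/x, N/s/Out/w, N/s/Stay/y, N/s/Stay/x, N/s/Stay/w} → row (3,4) (3,4)
{S/q/In/y, S/q/In/x, S/q/In/w, S/q/Out/y, S/q/Out/x, S/q/Out/w, S/q/Stay/y, S/q/Stay/x, S/q/Stay/w, S/s/In/y, S/s/In/x, S/s/In/w, S/s/Out/y, S/s/Out/x, S/s/Out/w, S/s/Stay/y, S/s/Stay/x, S/s/Stay/w} → row (0,6) (-4,6)
That's 11 distinct rows out of 36 strategies.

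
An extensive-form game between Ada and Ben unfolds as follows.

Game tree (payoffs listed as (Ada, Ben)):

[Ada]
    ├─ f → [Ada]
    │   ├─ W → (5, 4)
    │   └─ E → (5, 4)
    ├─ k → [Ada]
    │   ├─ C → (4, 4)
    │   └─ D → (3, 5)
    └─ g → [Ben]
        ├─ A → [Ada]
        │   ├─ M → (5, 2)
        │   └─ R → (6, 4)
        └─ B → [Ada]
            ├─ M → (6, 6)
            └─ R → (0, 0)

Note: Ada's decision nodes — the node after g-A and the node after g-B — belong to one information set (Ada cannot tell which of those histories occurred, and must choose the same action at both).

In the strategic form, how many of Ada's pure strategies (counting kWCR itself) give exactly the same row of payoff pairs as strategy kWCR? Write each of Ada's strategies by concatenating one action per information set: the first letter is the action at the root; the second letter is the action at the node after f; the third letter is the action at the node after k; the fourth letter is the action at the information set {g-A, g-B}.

Row for kWCR (columns A, B): (4,4) (4,4).
Under kWCR, Ada's choice at the node after f and at the information set {g-A, g-B} can never be reached regardless of what Ben does, so varying those choices leaves every outcome unchanged.
Holding the reachable choices fixed and varying the unreachable ones freely already gives 2 × 2 = 4 equivalent strategies.
No other strategy reproduces this row, so those 4 are the full class: kWCM, kWCR, kECM, kECR.

4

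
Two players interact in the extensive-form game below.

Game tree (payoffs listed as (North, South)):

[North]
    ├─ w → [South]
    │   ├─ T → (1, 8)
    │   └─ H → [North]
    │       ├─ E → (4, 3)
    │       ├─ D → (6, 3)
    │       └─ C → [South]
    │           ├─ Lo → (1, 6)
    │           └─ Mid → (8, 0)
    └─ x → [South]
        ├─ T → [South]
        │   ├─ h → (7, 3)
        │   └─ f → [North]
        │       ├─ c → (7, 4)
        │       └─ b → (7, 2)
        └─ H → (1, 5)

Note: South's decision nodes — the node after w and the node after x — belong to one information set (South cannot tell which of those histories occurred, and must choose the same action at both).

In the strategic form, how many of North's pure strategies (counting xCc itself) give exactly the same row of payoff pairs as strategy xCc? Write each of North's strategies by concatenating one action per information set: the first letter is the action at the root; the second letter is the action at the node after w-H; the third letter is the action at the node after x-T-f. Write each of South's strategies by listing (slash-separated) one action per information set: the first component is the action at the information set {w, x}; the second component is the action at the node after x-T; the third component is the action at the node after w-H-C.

3

Row for xCc (columns T/h/Lo, T/h/Mid, T/f/Lo, T/f/Mid, H/h/Lo, H/h/Mid, H/f/Lo, H/f/Mid): (7,3) (7,3) (7,4) (7,4) (1,5) (1,5) (1,5) (1,5).
Under xCc, North's choice at the node after w-H can never be reached regardless of what South does, so varying those choices leaves every outcome unchanged.
Holding the reachable choices fixed and varying the unreachable one freely already gives 3 equivalent strategies.
No other strategy reproduces this row, so those 3 are the full class: xEc, xDc, xCc.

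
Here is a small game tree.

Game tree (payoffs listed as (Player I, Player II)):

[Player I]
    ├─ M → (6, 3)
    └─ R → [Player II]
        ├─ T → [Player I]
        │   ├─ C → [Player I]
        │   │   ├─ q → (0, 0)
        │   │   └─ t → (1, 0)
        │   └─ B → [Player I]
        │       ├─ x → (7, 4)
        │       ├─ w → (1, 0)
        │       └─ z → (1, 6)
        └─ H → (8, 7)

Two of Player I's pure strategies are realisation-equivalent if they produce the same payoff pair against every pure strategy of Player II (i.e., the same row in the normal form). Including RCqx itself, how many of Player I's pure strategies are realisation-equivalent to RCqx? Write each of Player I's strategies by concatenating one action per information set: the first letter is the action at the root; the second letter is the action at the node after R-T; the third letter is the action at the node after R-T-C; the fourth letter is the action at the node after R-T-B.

3

Row for RCqx (columns T, H): (0,0) (8,7).
Under RCqx, Player I's choice at the node after R-T-B can never be reached regardless of what Player II does, so varying those choices leaves every outcome unchanged.
Holding the reachable choices fixed and varying the unreachable one freely already gives 3 equivalent strategies.
No other strategy reproduces this row, so those 3 are the full class: RCqx, RCqw, RCqz.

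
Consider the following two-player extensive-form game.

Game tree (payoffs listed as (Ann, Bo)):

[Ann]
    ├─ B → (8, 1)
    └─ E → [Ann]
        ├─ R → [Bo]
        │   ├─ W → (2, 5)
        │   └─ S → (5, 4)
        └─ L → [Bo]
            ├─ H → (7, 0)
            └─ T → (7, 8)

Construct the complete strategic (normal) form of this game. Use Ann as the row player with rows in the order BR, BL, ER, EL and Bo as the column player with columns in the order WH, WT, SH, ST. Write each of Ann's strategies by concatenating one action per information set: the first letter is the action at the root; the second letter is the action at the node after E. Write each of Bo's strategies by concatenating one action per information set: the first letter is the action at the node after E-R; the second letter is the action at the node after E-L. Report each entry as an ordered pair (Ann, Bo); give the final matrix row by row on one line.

BR: (8,1) (8,1) (8,1) (8,1) | BL: (8,1) (8,1) (8,1) (8,1) | ER: (2,5) (2,5) (5,4) (5,4) | EL: (7,0) (7,8) (7,0) (7,8)

           WH       WT       SH       ST
  BR    (8,1)    (8,1)    (8,1)    (8,1)
  BL    (8,1)    (8,1)    (8,1)    (8,1)
  ER    (2,5)    (2,5)    (5,4)    (5,4)
  EL    (7,0)    (7,8)    (7,0)    (7,8)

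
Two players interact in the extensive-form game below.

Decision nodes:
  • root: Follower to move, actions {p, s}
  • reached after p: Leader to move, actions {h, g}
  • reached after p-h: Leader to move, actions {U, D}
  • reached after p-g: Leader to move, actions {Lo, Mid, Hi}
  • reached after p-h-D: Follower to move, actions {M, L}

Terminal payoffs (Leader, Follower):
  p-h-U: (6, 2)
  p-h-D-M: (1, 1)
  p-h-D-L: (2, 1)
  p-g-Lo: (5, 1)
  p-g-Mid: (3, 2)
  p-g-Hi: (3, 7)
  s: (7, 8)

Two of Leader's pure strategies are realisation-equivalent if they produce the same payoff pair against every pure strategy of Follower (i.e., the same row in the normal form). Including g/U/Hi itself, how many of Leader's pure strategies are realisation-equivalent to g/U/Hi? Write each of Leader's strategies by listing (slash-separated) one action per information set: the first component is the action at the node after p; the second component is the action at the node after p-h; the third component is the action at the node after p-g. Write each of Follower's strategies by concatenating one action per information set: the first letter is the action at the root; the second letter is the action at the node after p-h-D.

2

Row for g/U/Hi (columns pM, pL, sM, sL): (3,7) (3,7) (7,8) (7,8).
Under g/U/Hi, Leader's choice at the node after p-h can never be reached regardless of what Follower does, so varying those choices leaves every outcome unchanged.
Holding the reachable choices fixed and varying the unreachable one freely already gives 2 equivalent strategies.
No other strategy reproduces this row, so those 2 are the full class: g/U/Hi, g/D/Hi.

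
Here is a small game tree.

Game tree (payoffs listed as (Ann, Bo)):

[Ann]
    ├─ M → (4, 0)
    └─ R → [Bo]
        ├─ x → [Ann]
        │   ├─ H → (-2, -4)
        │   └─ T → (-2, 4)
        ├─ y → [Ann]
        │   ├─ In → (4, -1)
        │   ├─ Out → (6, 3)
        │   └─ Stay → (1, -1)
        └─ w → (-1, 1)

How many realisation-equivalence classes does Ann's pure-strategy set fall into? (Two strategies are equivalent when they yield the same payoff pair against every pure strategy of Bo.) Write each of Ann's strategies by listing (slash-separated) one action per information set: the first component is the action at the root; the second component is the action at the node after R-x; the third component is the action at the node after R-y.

7

Ann has 12 pure strategies: M/H/In, M/H/Out, M/H/Stay, M/T/In, M/T/Out, M/T/Stay, R/H/In, R/H/Out, R/H/Stay, R/T/In, R/T/Out, R/T/Stay. Columns: x, y, w.
{M/H/In, M/H/Out, M/H/Stay, M/T/In, M/T/Out, M/T/Stay} → row (4,0) (4,0) (4,0)
{R/H/In} → row (-2,-4) (4,-1) (-1,1)
{R/H/Out} → row (-2,-4) (6,3) (-1,1)
{R/H/Stay} → row (-2,-4) (1,-1) (-1,1)
{R/T/In} → row (-2,4) (4,-1) (-1,1)
{R/T/Out} → row (-2,4) (6,3) (-1,1)
{R/T/Stay} → row (-2,4) (1,-1) (-1,1)
That's 7 distinct rows out of 12 strategies.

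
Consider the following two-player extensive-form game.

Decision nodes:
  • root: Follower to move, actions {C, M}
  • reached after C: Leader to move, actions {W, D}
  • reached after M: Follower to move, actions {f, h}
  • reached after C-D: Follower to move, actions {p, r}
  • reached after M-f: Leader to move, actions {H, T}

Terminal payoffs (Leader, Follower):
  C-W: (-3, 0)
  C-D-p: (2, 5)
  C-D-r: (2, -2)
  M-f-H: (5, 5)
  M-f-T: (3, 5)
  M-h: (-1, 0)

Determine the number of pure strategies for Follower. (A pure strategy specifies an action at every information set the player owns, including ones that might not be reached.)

Follower owns the root with actions {C, M} — two choices.
Follower owns the node after M with actions {f, h} — two choices.
Follower owns the node after C-D with actions {p, r} — two choices.
A pure strategy fixes one action at each information set independently, so the count is the product 2 × 2 × 2 = 8.
(For reference, Leader has 4 pure strategies, giving a 8×4 normal-form matrix.)

8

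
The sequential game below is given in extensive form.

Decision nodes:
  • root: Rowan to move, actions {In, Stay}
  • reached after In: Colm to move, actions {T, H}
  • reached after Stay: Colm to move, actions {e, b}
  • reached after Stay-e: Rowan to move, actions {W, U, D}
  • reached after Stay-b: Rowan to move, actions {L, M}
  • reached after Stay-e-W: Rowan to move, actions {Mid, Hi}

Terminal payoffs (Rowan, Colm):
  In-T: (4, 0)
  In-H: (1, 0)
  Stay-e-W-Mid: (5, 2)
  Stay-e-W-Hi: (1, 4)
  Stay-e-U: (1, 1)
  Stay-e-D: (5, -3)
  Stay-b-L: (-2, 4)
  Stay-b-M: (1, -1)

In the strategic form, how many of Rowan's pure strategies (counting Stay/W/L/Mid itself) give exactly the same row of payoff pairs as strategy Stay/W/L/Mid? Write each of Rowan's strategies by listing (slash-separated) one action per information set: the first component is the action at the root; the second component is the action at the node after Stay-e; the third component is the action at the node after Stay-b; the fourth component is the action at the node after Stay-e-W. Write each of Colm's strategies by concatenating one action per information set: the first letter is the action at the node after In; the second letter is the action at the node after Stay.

Row for Stay/W/L/Mid (columns Te, Tb, He, Hb): (5,2) (-2,4) (5,2) (-2,4).
Every one of Rowan's information sets is on the play path for some reply by Colm when Rowan follows Stay/W/L/Mid.
Changing the action at any of them therefore changes at least one column, so only Stay/W/L/Mid itself gives this row.

1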